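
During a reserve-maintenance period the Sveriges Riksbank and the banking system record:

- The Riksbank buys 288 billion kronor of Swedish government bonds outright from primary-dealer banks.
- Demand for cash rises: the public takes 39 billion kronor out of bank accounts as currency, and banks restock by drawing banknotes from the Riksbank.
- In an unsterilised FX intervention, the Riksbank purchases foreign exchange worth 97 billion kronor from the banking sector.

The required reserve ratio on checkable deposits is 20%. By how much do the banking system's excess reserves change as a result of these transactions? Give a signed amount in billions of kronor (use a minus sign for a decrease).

+353.8 billion

OMO purchase (from banks) 288 billion kronor: reserves +288B, deposits 0.
Currency withdrawal 39 billion kronor: reserves −39B, deposits −39B.
FX purchase 97 billion kronor: reserves +97B, deposits 0.
Totals: Δreserves = +346B, Δdeposits = −39B.
Δrequired reserves = 20% × −39B = −7.8B.
Δexcess reserves = Δreserves − Δrequired = +346B − (−7.8B) = +353.8 billion.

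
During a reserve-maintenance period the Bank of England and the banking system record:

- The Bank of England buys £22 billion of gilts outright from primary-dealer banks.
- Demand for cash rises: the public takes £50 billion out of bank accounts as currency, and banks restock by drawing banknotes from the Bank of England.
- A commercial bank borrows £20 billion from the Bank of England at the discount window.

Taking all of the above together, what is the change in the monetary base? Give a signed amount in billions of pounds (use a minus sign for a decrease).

Bank of England balance sheet:
  Assets:      Securities +£22B, Loans to banks +£20B
  Liabilities: Bank reserves −£8B, Currency in circulation +£50B
Monetary base = currency + reserves: +£50B + (−£8B) = +£42 billion.

+£42 billion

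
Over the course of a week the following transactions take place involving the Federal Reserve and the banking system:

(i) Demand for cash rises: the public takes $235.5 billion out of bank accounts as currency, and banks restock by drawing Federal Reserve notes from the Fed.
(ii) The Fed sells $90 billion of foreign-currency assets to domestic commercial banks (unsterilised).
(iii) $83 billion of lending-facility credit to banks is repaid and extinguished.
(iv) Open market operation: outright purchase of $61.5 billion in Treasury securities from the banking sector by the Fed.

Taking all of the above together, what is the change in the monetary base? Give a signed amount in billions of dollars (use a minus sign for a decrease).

-$111.5 billion

Fed balance sheet:
  Assets:      Securities +$61.5B, Loans to banks −$83B, Foreign assets −$90B
  Liabilities: Bank reserves −$347B, Currency in circulation +$235.5B
Commercial banking system:
  Assets:      Reserves at CB −$347B, Securities −$61.5B, Foreign assets +$90B
  Liabilities: Checkable deposits −$235.5B, Borrowings from CB −$83B
Monetary base = currency + reserves: +$235.5B + (−$347B) = -$111.5 billion.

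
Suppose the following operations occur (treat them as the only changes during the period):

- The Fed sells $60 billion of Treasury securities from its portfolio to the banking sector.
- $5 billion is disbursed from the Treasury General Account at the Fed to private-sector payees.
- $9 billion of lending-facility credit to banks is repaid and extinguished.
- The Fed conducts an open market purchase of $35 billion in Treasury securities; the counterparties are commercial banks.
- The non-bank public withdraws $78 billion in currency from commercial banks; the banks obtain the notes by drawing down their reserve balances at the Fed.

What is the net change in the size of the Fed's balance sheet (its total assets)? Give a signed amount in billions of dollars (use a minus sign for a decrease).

-$34 billion

OMO sale (to banks) $60 billion: a Fed asset is shed → −$60B.
Government spending $5 billion: only the composition of liabilities changes → 0.
Discount-window repayment $9 billion: a Fed asset is shed → −$9B.
OMO purchase (from banks) $35 billion: a Fed asset is acquired → +$35B.
Currency withdrawal $78 billion: only the composition of liabilities changes → 0.
Net: −60 + 0 − 9 + 35 + 0 = -$34 billion.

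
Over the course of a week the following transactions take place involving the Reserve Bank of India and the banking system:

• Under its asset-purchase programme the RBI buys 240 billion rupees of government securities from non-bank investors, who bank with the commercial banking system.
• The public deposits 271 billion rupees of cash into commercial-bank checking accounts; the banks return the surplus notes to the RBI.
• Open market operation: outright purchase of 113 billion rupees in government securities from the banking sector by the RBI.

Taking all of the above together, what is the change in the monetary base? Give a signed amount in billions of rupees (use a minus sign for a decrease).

RBI balance sheet:
  Assets:      Securities +353B
  Liabilities: Bank reserves +624B, Currency in circulation −271B
Monetary base = currency + reserves: −271B + (+624B) = +353 billion.

+353 billion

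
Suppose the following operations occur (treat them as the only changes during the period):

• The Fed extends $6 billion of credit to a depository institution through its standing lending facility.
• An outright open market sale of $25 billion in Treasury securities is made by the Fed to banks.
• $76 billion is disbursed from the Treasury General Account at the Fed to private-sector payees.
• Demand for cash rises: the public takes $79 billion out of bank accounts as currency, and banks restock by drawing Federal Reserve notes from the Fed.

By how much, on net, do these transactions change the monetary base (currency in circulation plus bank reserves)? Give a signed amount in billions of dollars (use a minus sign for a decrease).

Discount-window loan $6 billion: Fed balance sheet expands → +$6B.
OMO sale (to banks) $25 billion: Fed balance sheet contracts → −$25B.
Government spending $76 billion: a non-base liability converts back to reserves → +$76B.
Currency withdrawal $79 billion: just a shift between currency and reserves — both are base money → 0.
Net: 6 − 25 + 76 + 0 = +$57 billion.

+$57 billion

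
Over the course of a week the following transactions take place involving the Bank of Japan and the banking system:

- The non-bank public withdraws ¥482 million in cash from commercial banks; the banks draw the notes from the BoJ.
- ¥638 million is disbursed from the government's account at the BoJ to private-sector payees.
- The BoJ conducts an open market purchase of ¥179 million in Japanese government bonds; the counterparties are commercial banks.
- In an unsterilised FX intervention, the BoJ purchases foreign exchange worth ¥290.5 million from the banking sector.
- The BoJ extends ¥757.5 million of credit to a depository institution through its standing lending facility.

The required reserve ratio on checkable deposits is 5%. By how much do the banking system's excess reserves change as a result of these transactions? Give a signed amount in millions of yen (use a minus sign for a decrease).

Currency withdrawal ¥482 million: reserves −¥482M, deposits −¥482M.
Government spending ¥638 million: reserves +¥638M, deposits +¥638M.
OMO purchase (from banks) ¥179 million: reserves +¥179M, deposits 0.
FX purchase ¥290.5 million: reserves +¥290.5M, deposits 0.
Discount-window loan ¥757.5 million: reserves +¥757.5M, deposits 0.
Totals: Δreserves = +¥1383M, Δdeposits = +¥156M.
Δrequired reserves = 5% × +¥156M = +¥7.8M.
Δexcess reserves = Δreserves − Δrequired = +¥1383M − (+¥7.8M) = +¥1375.2 million.

+¥1375.2 million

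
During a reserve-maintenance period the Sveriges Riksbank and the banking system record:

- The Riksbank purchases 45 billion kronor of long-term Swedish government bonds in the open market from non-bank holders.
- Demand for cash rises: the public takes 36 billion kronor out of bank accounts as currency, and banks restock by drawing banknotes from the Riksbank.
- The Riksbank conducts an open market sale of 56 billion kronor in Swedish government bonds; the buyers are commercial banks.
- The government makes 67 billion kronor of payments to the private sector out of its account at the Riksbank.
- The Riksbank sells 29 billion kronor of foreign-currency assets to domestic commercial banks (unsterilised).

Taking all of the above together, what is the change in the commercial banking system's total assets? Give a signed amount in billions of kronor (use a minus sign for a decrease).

Riksbank balance sheet:
  Assets:      Securities −11B, Foreign assets −29B
  Liabilities: Bank reserves −9B, Currency in circulation +36B, Government deposits −67B
Commercial banking system:
  Assets:      Reserves at CB −9B, Securities +56B, Foreign assets +29B
  Liabilities: Checkable deposits +76B
Change in total bank assets = +76 billion.

+76 billion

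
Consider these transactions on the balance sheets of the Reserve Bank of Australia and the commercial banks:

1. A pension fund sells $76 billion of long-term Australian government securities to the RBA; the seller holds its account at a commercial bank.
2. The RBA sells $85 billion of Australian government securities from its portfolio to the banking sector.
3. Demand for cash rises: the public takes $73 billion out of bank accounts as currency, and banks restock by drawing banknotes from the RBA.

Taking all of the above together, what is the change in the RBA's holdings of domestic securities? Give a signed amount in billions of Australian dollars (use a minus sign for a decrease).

-$9 billion

RBA balance sheet:
  Assets:      Securities −$9B
  Liabilities: Bank reserves −$82B, Currency in circulation +$73B
So the change in the RBA's holdings of domestic securities is -$9 billion.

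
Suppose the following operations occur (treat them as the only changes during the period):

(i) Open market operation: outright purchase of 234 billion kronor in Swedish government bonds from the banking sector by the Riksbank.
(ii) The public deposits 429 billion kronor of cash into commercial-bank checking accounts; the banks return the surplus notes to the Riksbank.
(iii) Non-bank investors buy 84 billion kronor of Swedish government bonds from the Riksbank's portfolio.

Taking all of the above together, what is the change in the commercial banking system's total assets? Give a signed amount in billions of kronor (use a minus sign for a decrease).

Riksbank balance sheet:
  Assets:      Securities +150B
  Liabilities: Bank reserves +579B, Currency in circulation −429B
Commercial banking system:
  Assets:      Reserves at CB +579B, Securities −234B
  Liabilities: Checkable deposits +345B
Change in total bank assets = +345 billion.

+345 billion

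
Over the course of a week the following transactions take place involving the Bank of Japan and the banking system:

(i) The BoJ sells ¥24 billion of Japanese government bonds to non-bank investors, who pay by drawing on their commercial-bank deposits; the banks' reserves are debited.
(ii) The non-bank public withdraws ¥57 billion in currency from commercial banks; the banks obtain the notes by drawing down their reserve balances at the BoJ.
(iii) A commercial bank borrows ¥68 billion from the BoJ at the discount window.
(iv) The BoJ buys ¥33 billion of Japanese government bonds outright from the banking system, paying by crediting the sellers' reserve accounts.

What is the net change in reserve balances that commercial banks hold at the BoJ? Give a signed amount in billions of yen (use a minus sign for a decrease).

BoJ balance sheet:
  Assets:      Securities +¥9B, Loans to banks +¥68B
  Liabilities: Bank reserves +¥20B, Currency in circulation +¥57B
So the change in reserve balances that commercial banks hold at the BoJ is +¥20 billion.

+¥20 billion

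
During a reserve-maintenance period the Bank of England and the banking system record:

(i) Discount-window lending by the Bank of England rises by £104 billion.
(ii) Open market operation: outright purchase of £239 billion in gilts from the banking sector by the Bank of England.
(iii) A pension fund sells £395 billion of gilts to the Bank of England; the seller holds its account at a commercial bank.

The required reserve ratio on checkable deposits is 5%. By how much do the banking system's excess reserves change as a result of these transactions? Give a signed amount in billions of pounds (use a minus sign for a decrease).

+£718.25 billion

Discount-window loan £104 billion: reserves +£104B, deposits 0.
OMO purchase (from banks) £239 billion: reserves +£239B, deposits 0.
Asset purchase (from non-banks) £395 billion: reserves +£395B, deposits +£395B.
Totals: Δreserves = +£738B, Δdeposits = +£395B.
Δrequired reserves = 5% × +£395B = +£19.75B.
Δexcess reserves = Δreserves − Δrequired = +£738B − (+£19.75B) = +£718.25 billion.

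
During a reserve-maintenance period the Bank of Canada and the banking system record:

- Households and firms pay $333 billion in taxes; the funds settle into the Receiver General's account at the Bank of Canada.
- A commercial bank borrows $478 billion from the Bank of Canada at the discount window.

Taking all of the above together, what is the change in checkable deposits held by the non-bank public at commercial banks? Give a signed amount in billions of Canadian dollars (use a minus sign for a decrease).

-$333 billion

Government account inflow $333 billion: non-bank counterparties' bank balances fall → −$333B.
Discount-window loan $478 billion: the counterparty is a bank, so public deposits are unchanged → 0.
Net: −333 + 0 = -$333 billion.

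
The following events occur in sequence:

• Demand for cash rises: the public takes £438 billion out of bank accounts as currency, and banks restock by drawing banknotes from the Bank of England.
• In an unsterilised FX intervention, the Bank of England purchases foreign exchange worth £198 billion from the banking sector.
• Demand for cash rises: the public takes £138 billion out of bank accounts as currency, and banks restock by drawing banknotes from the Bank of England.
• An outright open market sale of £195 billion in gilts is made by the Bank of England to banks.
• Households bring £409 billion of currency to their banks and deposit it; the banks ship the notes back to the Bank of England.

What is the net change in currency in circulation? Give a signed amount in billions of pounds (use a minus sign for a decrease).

+£167 billion

Bank of England balance sheet:
  Assets:      Securities −£195B, Foreign assets +£198B
  Liabilities: Bank reserves −£164B, Currency in circulation +£167B
So the change in currency in circulation is +£167 billion.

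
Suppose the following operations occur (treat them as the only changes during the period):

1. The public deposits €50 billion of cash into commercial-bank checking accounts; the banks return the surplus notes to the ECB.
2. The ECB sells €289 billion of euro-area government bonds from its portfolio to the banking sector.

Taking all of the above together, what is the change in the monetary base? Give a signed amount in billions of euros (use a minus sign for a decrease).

ECB balance sheet:
  Assets:      Securities −€289B
  Liabilities: Bank reserves −€239B, Currency in circulation −€50B
Commercial banking system:
  Assets:      Reserves at CB −€239B, Securities +€289B
  Liabilities: Checkable deposits +€50B
Monetary base = currency + reserves: −€50B + (−€239B) = -€289 billion.

-€289 billion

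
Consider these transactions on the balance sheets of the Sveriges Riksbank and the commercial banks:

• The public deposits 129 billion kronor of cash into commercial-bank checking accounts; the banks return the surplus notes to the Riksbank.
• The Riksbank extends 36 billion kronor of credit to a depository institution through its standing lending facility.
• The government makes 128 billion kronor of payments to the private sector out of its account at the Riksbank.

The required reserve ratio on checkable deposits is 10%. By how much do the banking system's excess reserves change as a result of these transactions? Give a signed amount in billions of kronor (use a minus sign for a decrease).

+267.3 billion

Currency deposit 129 billion kronor: reserves +129B, deposits +129B.
Discount-window loan 36 billion kronor: reserves +36B, deposits 0.
Government spending 128 billion kronor: reserves +128B, deposits +128B.
Totals: Δreserves = +293B, Δdeposits = +257B.
Δrequired reserves = 10% × +257B = +25.7B.
Δexcess reserves = Δreserves − Δrequired = +293B − (+25.7B) = +267.3 billion.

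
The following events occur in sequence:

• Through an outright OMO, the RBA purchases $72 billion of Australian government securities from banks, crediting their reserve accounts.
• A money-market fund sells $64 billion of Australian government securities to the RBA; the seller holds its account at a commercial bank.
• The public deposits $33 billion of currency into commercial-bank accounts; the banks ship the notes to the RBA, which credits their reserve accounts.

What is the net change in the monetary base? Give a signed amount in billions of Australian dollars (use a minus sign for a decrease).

+$136 billion

OMO purchase (from banks) $72 billion: RBA balance sheet expands → +$72B.
Asset purchase (from non-banks) $64 billion: RBA balance sheet expands → +$64B.
Currency deposit $33 billion: just a shift between currency and reserves — both are base money → 0.
Net: 72 + 64 + 0 = +$136 billion.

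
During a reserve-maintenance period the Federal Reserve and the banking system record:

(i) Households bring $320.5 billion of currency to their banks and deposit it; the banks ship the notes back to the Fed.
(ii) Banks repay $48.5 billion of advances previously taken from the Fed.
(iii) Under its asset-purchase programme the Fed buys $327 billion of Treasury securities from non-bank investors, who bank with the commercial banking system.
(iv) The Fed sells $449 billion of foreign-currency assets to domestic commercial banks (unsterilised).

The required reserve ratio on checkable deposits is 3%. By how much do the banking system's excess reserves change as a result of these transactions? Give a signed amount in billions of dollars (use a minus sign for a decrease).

+$130.575 billion

Currency deposit $320.5 billion: reserves +$320.5B, deposits +$320.5B.
Discount-window repayment $48.5 billion: reserves −$48.5B, deposits 0.
Asset purchase (from non-banks) $327 billion: reserves +$327B, deposits +$327B.
FX sale $449 billion: reserves −$449B, deposits 0.
Totals: Δreserves = +$150B, Δdeposits = +$647.5B.
Δrequired reserves = 3% × +$647.5B = +$19.425B.
Δexcess reserves = Δreserves − Δrequired = +$150B − (+$19.425B) = +$130.575 billion.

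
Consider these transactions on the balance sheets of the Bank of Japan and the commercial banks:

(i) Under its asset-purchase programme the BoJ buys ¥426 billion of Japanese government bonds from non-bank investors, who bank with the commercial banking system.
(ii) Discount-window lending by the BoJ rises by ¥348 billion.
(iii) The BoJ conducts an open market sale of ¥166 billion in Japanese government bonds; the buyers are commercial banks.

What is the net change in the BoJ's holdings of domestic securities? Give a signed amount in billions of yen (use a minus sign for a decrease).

Asset purchase (from non-banks) ¥426 billion: securities added to the BoJ's portfolio → +¥426B.
Discount-window loan ¥348 billion: the BoJ's securities portfolio is untouched → 0.
OMO sale (to banks) ¥166 billion: securities removed from the BoJ's portfolio → −¥166B.
Net: 426 + 0 − 166 = +¥260 billion.

+¥260 billion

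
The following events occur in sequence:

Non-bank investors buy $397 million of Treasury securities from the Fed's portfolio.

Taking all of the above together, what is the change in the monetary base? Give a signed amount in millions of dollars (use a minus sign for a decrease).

-$397 million

Asset sale (to non-banks) $397 million: Fed balance sheet contracts → −$397M.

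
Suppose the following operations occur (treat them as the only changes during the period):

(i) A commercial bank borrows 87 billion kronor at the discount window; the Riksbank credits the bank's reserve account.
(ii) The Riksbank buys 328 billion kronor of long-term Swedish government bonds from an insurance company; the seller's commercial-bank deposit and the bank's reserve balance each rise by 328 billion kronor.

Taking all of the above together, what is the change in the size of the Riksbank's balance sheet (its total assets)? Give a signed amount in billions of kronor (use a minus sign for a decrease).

+415 billion

Discount-window loan 87 billion kronor: a Riksbank asset is acquired → +87B.
Asset purchase (from non-banks) 328 billion kronor: a Riksbank asset is acquired → +328B.
Net: 87 + 328 = +415 billion.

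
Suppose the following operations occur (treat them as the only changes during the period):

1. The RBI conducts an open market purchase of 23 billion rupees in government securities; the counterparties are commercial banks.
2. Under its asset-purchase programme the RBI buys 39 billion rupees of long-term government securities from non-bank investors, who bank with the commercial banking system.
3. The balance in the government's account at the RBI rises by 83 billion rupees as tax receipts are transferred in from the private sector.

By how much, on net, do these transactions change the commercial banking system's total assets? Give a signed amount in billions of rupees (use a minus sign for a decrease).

OMO purchase (from banks) 23 billion rupees: just an asset swap on bank balance sheets → 0.
Asset purchase (from non-banks) 39 billion rupees: bank balance sheets expand → +39B.
Government account inflow 83 billion rupees: bank balance sheets shrink → −83B.
Net: 0 + 39 − 83 = -44 billion.

-44 billion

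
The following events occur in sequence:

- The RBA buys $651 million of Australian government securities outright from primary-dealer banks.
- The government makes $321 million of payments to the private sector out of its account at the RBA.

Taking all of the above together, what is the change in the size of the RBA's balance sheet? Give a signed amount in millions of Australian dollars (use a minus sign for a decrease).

OMO purchase (from banks) $651 million: an RBA asset is acquired → +$651M.
Government spending $321 million: only the composition of liabilities changes → 0.
Net: 651 + 0 = +$651 million.

+$651 million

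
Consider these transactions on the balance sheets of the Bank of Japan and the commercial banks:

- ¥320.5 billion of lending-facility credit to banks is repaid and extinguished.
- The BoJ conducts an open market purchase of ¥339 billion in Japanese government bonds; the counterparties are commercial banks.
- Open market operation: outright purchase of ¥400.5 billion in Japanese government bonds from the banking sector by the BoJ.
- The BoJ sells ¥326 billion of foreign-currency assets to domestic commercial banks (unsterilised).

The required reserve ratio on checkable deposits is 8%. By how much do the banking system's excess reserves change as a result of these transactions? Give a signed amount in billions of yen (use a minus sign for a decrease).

Discount-window repayment ¥320.5 billion: reserves −¥320.5B, deposits 0.
OMO purchase (from banks) ¥339 billion: reserves +¥339B, deposits 0.
OMO purchase (from banks) ¥400.5 billion: reserves +¥400.5B, deposits 0.
FX sale ¥326 billion: reserves −¥326B, deposits 0.
Totals: Δreserves = +¥93B, Δdeposits = 0.
Δrequired reserves = 8% × 0 = 0.
Δexcess reserves = Δreserves − Δrequired = +¥93B − (0) = +¥93 billion.

+¥93 billion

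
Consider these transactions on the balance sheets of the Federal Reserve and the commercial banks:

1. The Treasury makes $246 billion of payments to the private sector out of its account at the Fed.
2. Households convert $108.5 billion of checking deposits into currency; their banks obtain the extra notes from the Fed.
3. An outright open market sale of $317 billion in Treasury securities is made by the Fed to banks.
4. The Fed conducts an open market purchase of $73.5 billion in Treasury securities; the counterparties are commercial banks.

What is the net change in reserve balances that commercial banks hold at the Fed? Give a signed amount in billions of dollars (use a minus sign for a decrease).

Fed balance sheet:
  Assets:      Securities −$243.5B
  Liabilities: Bank reserves −$106B, Currency in circulation +$108.5B, Government deposits −$246B
Commercial banking system:
  Assets:      Reserves at CB −$106B, Securities +$243.5B
  Liabilities: Checkable deposits +$137.5B
So the change in reserve balances that commercial banks hold at the Fed is -$106 billion.

-$106 billion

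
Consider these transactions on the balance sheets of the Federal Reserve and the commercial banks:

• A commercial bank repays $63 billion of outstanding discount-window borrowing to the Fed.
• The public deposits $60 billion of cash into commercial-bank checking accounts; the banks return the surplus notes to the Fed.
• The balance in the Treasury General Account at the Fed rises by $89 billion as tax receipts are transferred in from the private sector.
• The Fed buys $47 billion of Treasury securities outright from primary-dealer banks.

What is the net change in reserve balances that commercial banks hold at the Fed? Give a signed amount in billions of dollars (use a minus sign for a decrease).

-$45 billion

Fed balance sheet:
  Assets:      Securities +$47B, Loans to banks −$63B
  Liabilities: Bank reserves −$45B, Currency in circulation −$60B, Government deposits +$89B
So the change in reserve balances that commercial banks hold at the Fed is -$45 billion.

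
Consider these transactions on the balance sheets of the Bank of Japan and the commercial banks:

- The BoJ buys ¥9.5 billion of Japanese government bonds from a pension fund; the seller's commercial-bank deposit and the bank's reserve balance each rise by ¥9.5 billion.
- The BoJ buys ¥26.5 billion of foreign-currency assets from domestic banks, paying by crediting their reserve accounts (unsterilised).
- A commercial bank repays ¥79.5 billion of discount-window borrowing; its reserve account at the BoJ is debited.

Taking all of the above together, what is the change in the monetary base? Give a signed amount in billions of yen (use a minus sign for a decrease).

Asset purchase (from non-banks) ¥9.5 billion: BoJ balance sheet expands → +¥9.5B.
FX purchase ¥26.5 billion: BoJ balance sheet expands → +¥26.5B.
Discount-window repayment ¥79.5 billion: BoJ balance sheet contracts → −¥79.5B.
Net: 9.5 + 26.5 − 79.5 = -¥43.5 billion.

-¥43.5 billion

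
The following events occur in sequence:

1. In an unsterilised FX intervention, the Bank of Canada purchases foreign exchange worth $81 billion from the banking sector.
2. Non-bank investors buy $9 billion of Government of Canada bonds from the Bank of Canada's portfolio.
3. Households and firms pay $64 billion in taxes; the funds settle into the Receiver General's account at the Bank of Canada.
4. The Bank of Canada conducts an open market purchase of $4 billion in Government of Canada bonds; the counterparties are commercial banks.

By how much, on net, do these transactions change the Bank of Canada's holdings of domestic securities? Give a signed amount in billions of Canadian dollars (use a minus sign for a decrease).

-$5 billion

FX purchase $81 billion: the Bank of Canada's securities portfolio is untouched → 0.
Asset sale (to non-banks) $9 billion: securities removed from the Bank of Canada's portfolio → −$9B.
Government account inflow $64 billion: the Bank of Canada's securities portfolio is untouched → 0.
OMO purchase (from banks) $4 billion: securities added to the Bank of Canada's portfolio → +$4B.
Net: 0 − 9 + 0 + 4 = -$5 billion.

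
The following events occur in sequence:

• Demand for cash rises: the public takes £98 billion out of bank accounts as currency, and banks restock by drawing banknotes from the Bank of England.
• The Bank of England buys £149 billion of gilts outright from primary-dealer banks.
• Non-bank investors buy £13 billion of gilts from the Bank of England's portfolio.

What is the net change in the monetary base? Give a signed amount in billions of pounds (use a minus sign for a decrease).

+£136 billion

Bank of England balance sheet:
  Assets:      Securities +£136B
  Liabilities: Bank reserves +£38B, Currency in circulation +£98B
Commercial banking system:
  Assets:      Reserves at CB +£38B, Securities −£149B
  Liabilities: Checkable deposits −£111B
Monetary base = currency + reserves: +£98B + (+£38B) = +£136 billion.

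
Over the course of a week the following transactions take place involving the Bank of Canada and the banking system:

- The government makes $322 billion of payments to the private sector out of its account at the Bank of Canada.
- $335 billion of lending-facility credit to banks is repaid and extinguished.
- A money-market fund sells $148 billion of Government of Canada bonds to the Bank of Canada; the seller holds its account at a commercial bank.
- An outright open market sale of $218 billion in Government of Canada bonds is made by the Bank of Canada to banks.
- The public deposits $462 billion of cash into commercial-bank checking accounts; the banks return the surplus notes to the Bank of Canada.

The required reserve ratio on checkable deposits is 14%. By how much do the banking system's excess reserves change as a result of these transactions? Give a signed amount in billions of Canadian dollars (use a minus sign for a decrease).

+$248.52 billion

Government spending $322 billion: reserves +$322B, deposits +$322B.
Discount-window repayment $335 billion: reserves −$335B, deposits 0.
Asset purchase (from non-banks) $148 billion: reserves +$148B, deposits +$148B.
OMO sale (to banks) $218 billion: reserves −$218B, deposits 0.
Currency deposit $462 billion: reserves +$462B, deposits +$462B.
Totals: Δreserves = +$379B, Δdeposits = +$932B.
Δrequired reserves = 14% × +$932B = +$130.48B.
Δexcess reserves = Δreserves − Δrequired = +$379B − (+$130.48B) = +$248.52 billion.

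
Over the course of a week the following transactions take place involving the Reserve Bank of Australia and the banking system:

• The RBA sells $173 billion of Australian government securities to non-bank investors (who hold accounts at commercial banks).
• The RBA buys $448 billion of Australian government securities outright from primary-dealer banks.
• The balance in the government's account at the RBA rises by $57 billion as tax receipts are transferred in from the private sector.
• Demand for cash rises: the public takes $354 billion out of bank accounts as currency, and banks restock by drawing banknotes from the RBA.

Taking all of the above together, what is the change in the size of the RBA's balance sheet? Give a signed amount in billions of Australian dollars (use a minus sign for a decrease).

RBA balance sheet:
  Assets:      Securities +$275B
  Liabilities: Bank reserves −$136B, Currency in circulation +$354B, Government deposits +$57B
Change in total RBA assets = +$275 billion.

+$275 billion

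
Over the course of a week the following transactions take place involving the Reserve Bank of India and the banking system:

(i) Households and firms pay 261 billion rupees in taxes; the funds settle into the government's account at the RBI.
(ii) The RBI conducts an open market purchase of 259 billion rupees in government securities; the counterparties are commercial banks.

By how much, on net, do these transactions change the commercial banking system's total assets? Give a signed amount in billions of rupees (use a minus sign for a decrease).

-261 billion

Government account inflow 261 billion rupees: bank balance sheets shrink → −261B.
OMO purchase (from banks) 259 billion rupees: just an asset swap on bank balance sheets → 0.
Net: −261 + 0 = -261 billion.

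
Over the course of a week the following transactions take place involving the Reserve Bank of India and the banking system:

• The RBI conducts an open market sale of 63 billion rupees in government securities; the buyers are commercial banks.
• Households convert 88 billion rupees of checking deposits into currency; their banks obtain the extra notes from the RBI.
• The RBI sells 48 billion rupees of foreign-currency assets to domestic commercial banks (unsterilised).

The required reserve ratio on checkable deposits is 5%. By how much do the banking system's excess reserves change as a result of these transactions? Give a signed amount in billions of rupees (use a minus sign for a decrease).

OMO sale (to banks) 63 billion rupees: reserves −63B, deposits 0.
Currency withdrawal 88 billion rupees: reserves −88B, deposits −88B.
FX sale 48 billion rupees: reserves −48B, deposits 0.
Totals: Δreserves = −199B, Δdeposits = −88B.
Δrequired reserves = 5% × −88B = −4.4B.
Δexcess reserves = Δreserves − Δrequired = −199B − (−4.4B) = -194.6 billion.

-194.6 billion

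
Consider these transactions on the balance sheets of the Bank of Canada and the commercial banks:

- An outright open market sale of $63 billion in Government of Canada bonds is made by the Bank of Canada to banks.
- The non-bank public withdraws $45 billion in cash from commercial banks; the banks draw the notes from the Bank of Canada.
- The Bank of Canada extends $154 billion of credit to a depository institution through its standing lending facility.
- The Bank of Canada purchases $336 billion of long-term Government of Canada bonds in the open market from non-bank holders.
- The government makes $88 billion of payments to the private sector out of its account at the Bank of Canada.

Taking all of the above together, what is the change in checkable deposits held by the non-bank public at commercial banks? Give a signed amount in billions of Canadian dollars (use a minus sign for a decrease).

Bank of Canada balance sheet:
  Assets:      Securities +$273B, Loans to banks +$154B
  Liabilities: Bank reserves +$470B, Currency in circulation +$45B, Government deposits −$88B
Commercial banking system:
  Assets:      Reserves at CB +$470B, Securities +$63B
  Liabilities: Checkable deposits +$379B, Borrowings from CB +$154B
So the change in checkable deposits held by the non-bank public at commercial banks is +$379 billion.

+$379 billion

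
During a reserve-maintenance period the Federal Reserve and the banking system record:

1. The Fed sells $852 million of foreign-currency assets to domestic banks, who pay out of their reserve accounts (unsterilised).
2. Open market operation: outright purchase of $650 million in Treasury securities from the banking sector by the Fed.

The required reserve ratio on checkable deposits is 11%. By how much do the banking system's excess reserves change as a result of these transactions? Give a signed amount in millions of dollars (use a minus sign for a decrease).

FX sale $852 million: reserves −$852M, deposits 0.
OMO purchase (from banks) $650 million: reserves +$650M, deposits 0.
Totals: Δreserves = −$202M, Δdeposits = 0.
Δrequired reserves = 11% × 0 = 0.
Δexcess reserves = Δreserves − Δrequired = −$202M − (0) = -$202 million.

-$202 million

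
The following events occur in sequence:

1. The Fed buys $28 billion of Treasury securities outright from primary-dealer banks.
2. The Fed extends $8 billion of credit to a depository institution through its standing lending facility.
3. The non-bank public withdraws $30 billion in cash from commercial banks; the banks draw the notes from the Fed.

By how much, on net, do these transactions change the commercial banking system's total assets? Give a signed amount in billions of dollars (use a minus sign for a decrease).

Fed balance sheet:
  Assets:      Securities +$28B, Loans to banks +$8B
  Liabilities: Bank reserves +$6B, Currency in circulation +$30B
Commercial banking system:
  Assets:      Reserves at CB +$6B, Securities −$28B
  Liabilities: Checkable deposits −$30B, Borrowings from CB +$8B
Change in total bank assets = -$22 billion.

-$22 billion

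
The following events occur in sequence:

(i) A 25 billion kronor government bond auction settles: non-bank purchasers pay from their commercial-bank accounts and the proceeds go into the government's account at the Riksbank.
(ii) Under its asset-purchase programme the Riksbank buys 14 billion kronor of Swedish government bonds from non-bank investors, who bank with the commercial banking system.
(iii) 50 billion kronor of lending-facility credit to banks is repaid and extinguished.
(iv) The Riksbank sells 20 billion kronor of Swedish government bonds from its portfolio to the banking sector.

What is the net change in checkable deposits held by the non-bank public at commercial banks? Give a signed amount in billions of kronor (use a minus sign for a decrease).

-11 billion

Government account inflow 25 billion kronor: non-bank counterparties' bank balances fall → −25B.
Asset purchase (from non-banks) 14 billion kronor: non-bank counterparties' bank balances rise → +14B.
Discount-window repayment 50 billion kronor: the counterparty is a bank, so public deposits are unchanged → 0.
OMO sale (to banks) 20 billion kronor: the counterparty is a bank, so public deposits are unchanged → 0.
Net: −25 + 14 + 0 + 0 = -11 billion.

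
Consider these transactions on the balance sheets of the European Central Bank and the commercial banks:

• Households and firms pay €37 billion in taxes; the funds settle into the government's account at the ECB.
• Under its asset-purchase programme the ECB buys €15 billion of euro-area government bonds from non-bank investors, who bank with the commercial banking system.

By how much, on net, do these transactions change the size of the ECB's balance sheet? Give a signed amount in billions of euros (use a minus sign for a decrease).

Government account inflow €37 billion: only the composition of liabilities changes → 0.
Asset purchase (from non-banks) €15 billion: an ECB asset is acquired → +€15B.
Net: 0 + 15 = +€15 billion.

+€15 billion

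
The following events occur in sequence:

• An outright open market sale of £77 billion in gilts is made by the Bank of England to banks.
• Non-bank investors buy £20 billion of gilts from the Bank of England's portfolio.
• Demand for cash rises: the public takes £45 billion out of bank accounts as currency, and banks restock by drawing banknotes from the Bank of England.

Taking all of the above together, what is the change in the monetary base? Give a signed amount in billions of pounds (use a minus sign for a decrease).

OMO sale (to banks) £77 billion: Bank of England balance sheet contracts → −£77B.
Asset sale (to non-banks) £20 billion: Bank of England balance sheet contracts → −£20B.
Currency withdrawal £45 billion: just a shift between currency and reserves — both are base money → 0.
Net: −77 − 20 + 0 = -£97 billion.

-£97 billion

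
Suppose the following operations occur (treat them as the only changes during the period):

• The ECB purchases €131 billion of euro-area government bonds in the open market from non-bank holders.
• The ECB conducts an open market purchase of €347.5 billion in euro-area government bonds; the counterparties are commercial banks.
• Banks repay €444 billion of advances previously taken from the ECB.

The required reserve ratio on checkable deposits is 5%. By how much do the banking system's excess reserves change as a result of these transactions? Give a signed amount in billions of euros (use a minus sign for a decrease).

Asset purchase (from non-banks) €131 billion: reserves +€131B, deposits +€131B.
OMO purchase (from banks) €347.5 billion: reserves +€347.5B, deposits 0.
Discount-window repayment €444 billion: reserves −€444B, deposits 0.
Totals: Δreserves = +€34.5B, Δdeposits = +€131B.
Δrequired reserves = 5% × +€131B = +€6.55B.
Δexcess reserves = Δreserves − Δrequired = +€34.5B − (+€6.55B) = +€27.95 billion.

+€27.95 billion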